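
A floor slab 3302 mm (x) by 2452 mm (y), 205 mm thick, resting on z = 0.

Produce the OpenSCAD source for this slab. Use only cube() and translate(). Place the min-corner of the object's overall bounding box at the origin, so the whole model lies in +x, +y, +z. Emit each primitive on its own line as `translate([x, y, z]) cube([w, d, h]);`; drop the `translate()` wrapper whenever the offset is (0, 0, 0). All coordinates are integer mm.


cube([3302, 2452, 205]);


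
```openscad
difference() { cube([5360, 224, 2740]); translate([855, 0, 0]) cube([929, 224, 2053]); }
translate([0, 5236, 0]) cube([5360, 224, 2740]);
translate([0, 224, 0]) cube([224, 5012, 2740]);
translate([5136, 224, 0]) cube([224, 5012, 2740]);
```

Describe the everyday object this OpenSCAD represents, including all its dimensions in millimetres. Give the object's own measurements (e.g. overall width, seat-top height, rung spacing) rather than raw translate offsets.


A single room: four walls, each 2740 mm tall and 224 mm thick, enclosing an outside footprint 5360×5460 mm (x × y), no floor or roof. The front and back walls (−y and +y sides) run the full x-width; the side walls fit between their inner faces. A door opening 929 mm wide and 2053 mm tall is cut through the front wall from the floor up, its −x edge 855 mm from the wall's −x end.


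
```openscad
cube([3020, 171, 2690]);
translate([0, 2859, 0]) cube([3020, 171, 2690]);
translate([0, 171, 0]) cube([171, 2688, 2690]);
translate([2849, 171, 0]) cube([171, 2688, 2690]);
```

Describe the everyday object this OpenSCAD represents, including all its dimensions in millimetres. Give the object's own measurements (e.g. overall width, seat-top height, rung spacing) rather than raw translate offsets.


The wall frame of a small rectangular building: four walls, each 2690 mm tall and 171 mm thick, enclosing a footprint 3020 mm (x) by 3030 mm (y) outside-to-outside, with no floor or roof. The front and back walls (the −y and +y sides) span the full width; the two side walls fit between them.


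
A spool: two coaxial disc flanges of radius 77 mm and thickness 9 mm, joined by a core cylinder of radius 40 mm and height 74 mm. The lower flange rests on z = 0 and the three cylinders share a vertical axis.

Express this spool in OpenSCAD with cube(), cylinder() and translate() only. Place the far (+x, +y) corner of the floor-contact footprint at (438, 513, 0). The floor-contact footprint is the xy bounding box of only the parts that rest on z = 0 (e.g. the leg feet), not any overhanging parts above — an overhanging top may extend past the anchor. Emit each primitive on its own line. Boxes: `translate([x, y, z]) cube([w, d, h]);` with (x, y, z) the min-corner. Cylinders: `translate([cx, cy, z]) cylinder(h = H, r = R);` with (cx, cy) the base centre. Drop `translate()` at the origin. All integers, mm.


translate([361, 436, 0]) cylinder(h = 9, r = 77);
translate([361, 436, 9]) cylinder(h = 74, r = 40);
translate([361, 436, 83]) cylinder(h = 9, r = 77);


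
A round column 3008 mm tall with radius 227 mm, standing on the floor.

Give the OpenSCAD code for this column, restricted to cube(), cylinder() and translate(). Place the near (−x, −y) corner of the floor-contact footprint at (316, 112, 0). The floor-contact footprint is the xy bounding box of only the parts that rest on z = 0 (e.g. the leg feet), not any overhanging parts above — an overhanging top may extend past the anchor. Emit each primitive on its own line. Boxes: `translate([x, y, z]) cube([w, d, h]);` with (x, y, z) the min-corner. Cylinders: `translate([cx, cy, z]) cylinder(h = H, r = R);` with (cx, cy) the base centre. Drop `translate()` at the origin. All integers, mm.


translate([543, 339, 0]) cylinder(h = 3008, r = 227);


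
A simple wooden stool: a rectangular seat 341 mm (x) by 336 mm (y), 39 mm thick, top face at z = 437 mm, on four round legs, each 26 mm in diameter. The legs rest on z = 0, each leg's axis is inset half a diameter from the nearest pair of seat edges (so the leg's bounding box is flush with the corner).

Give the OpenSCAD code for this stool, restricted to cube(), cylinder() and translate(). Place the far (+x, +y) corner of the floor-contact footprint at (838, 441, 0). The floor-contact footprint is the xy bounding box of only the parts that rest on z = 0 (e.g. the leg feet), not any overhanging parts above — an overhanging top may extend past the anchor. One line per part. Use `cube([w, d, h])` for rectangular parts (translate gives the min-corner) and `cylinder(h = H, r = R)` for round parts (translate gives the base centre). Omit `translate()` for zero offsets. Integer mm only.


// leg_h = 437 - 39 = 398
translate([497, 105, 398]) cube([341, 336, 39]);
translate([510, 118, 0]) cylinder(h = 398, r = 13);
translate([825, 118, 0]) cylinder(h = 398, r = 13);
translate([510, 428, 0]) cylinder(h = 398, r = 13);
translate([825, 428, 0]) cylinder(h = 398, r = 13);


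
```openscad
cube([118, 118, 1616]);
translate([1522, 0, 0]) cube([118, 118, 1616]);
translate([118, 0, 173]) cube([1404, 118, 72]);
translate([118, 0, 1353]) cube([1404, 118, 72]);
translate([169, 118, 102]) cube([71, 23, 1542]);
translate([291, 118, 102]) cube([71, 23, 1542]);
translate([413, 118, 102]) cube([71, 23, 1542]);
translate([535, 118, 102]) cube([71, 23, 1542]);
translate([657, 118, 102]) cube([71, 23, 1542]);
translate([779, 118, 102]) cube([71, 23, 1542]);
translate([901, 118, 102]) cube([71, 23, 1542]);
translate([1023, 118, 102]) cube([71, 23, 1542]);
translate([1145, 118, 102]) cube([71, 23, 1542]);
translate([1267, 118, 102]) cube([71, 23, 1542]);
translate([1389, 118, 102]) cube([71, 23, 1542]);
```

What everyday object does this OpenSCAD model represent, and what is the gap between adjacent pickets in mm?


A fence section. The picket gap is 51 mm.

Two posts, two rails, 11 pickets — a fence section. Span 1404 mm holds 11 pickets of 71 mm with 12 equal gaps: ⌊(1404 − 11·71) / 12⌋ = 51 mm.


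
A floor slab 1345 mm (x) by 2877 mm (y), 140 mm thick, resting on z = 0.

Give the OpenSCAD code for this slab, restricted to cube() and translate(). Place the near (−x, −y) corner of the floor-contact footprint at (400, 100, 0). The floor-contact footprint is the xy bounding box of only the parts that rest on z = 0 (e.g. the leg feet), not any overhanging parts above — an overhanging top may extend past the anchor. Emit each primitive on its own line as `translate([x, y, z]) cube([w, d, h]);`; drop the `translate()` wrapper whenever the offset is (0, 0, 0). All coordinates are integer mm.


translate([400, 100, 0]) cube([1345, 2877, 140]);


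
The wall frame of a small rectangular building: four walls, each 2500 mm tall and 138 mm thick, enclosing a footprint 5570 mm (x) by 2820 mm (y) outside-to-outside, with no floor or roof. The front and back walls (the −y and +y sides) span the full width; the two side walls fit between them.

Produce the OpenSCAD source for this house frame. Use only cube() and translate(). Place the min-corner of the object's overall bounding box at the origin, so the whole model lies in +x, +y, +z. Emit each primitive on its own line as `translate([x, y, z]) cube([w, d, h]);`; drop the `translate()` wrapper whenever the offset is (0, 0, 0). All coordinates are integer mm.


cube([5570, 138, 2500]);
translate([0, 2682, 0]) cube([5570, 138, 2500]);
translate([0, 138, 0]) cube([138, 2544, 2500]);
translate([5432, 138, 0]) cube([138, 2544, 2500]);


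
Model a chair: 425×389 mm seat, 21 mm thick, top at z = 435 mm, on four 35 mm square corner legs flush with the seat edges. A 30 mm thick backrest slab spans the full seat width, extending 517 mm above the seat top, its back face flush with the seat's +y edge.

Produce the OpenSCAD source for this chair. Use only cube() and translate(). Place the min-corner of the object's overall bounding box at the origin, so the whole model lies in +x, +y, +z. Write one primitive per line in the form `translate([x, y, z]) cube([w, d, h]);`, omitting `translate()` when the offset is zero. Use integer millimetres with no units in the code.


// leg_h = 435 - 21 = 414
translate([0, 0, 414]) cube([425, 389, 21]);
cube([35, 35, 414]);
translate([390, 0, 0]) cube([35, 35, 414]);
translate([0, 354, 0]) cube([35, 35, 414]);
translate([390, 354, 0]) cube([35, 35, 414]);
translate([0, 359, 435]) cube([425, 30, 517]);


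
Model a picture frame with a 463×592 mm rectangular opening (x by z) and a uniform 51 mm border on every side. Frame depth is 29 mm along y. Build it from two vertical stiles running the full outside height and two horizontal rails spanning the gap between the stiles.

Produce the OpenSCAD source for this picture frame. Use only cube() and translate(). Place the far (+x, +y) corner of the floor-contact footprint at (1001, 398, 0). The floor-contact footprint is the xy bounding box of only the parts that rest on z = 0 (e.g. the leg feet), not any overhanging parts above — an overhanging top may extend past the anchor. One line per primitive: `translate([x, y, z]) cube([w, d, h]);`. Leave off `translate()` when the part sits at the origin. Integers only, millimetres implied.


translate([436, 369, 0]) cube([51, 29, 694]);
translate([950, 369, 0]) cube([51, 29, 694]);
translate([487, 369, 0]) cube([463, 29, 51]);
translate([487, 369, 643]) cube([463, 29, 51]);


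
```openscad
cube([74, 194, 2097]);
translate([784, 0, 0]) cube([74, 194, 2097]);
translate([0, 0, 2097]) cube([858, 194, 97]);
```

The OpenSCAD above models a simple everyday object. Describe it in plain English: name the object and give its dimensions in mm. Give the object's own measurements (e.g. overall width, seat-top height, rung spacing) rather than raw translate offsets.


A door frame. The clear opening is 710 mm wide and 2097 mm high. Two 74 mm wide jambs, 194 mm deep, stand either side of the opening from the floor to the top of the opening. A 97 mm thick head sits across the top of both jambs, spanning the full outside width of the frame.


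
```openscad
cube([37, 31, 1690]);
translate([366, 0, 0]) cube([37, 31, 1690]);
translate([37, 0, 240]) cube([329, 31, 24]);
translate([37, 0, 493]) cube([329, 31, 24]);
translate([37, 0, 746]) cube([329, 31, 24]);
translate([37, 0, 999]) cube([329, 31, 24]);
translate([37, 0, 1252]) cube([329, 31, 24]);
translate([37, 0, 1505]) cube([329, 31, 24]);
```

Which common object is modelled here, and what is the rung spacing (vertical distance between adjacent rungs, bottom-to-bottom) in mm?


A ladder. The rung spacing is 253 mm.

Two tall 37×31 posts with 6 short bars between them — a ladder. Adjacent rungs sit at z = 240 and z = 493, so the spacing is 493 − 240 = 253 mm.


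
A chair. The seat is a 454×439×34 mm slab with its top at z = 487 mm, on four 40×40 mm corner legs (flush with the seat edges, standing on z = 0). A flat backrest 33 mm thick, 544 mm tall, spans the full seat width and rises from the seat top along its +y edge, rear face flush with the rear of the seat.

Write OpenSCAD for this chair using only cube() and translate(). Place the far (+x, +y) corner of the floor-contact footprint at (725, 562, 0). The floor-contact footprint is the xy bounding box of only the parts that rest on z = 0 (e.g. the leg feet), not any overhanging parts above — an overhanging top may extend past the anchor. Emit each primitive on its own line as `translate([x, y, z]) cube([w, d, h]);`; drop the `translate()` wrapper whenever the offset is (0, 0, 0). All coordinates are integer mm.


// leg_h = 487 - 34 = 453
translate([271, 123, 453]) cube([454, 439, 34]);
translate([271, 123, 0]) cube([40, 40, 453]);
translate([685, 123, 0]) cube([40, 40, 453]);
translate([271, 522, 0]) cube([40, 40, 453]);
translate([685, 522, 0]) cube([40, 40, 453]);
translate([271, 529, 487]) cube([454, 33, 544]);


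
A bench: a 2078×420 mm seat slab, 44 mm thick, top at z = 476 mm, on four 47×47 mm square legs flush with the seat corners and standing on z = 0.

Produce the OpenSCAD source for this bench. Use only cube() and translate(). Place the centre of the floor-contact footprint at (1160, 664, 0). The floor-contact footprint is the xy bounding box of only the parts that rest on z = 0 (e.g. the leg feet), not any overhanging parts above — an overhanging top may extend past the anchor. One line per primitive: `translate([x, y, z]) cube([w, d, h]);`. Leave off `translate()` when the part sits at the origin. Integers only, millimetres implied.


// leg_h = 476 − 44 = 432
translate([121, 454, 432]) cube([2078, 420, 44]);
translate([121, 454, 0]) cube([47, 47, 432]);
translate([121, 827, 0]) cube([47, 47, 432]);
translate([2152, 454, 0]) cube([47, 47, 432]);
translate([2152, 827, 0]) cube([47, 47, 432]);


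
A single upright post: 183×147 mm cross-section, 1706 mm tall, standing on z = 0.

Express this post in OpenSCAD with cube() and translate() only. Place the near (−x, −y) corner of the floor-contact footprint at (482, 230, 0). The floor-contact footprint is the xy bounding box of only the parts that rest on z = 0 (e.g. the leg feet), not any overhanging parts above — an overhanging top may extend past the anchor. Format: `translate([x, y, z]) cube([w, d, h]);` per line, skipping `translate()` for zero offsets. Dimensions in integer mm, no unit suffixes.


translate([482, 230, 0]) cube([183, 147, 1706]);


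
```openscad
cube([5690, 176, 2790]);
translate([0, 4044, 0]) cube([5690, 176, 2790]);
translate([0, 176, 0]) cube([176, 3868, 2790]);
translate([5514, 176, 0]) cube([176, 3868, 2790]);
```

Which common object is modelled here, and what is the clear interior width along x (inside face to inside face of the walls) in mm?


A house (or room) frame. The interior width is 5338 mm.

Four 2790 mm walls enclosing a rectangle with no floor or roof — a room or house frame. Outside width is 5690 mm and wall thickness is 176 mm, so the interior width is 5690 − 2 × 176 = 5338 mm.


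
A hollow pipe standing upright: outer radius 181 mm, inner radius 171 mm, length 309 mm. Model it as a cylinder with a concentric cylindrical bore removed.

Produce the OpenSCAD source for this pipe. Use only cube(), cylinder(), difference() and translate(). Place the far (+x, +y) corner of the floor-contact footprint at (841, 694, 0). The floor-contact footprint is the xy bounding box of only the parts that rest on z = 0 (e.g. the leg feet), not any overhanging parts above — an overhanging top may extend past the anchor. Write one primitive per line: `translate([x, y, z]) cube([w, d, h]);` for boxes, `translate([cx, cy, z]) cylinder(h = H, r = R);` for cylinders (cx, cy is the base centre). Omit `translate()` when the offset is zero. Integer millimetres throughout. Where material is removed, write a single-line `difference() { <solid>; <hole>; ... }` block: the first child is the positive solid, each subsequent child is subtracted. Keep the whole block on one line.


difference() { translate([660, 513, 0]) cylinder(h = 309, r = 181); translate([660, 513, 0]) cylinder(h = 309, r = 171); }


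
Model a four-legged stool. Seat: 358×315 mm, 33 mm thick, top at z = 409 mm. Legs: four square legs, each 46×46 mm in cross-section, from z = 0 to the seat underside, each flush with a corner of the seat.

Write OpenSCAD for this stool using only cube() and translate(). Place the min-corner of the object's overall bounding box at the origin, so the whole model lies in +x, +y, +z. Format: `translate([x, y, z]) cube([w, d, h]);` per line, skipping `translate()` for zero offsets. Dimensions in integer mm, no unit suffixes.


translate([0, 0, 376]) cube([358, 315, 33]);
cube([46, 46, 376]);
translate([312, 0, 0]) cube([46, 46, 376]);
translate([0, 269, 0]) cube([46, 46, 376]);
translate([312, 269, 0]) cube([46, 46, 376]);


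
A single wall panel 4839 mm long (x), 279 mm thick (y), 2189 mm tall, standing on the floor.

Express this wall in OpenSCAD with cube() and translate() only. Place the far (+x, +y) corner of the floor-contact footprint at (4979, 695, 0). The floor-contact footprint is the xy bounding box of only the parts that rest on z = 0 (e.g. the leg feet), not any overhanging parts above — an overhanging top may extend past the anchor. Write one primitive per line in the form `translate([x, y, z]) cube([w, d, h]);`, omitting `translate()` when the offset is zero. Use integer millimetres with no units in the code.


translate([140, 416, 0]) cube([4839, 279, 2189]);


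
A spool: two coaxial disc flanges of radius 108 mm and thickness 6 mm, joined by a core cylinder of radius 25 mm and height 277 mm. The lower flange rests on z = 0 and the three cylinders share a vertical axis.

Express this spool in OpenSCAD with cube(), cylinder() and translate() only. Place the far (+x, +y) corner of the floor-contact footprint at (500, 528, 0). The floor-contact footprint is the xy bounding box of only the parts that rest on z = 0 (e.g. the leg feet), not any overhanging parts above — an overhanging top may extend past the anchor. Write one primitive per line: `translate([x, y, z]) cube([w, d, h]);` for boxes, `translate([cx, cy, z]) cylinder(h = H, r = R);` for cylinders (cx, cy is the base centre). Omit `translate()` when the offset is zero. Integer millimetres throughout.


translate([392, 420, 0]) cylinder(h = 6, r = 108);
translate([392, 420, 6]) cylinder(h = 277, r = 25);
translate([392, 420, 283]) cylinder(h = 6, r = 108);


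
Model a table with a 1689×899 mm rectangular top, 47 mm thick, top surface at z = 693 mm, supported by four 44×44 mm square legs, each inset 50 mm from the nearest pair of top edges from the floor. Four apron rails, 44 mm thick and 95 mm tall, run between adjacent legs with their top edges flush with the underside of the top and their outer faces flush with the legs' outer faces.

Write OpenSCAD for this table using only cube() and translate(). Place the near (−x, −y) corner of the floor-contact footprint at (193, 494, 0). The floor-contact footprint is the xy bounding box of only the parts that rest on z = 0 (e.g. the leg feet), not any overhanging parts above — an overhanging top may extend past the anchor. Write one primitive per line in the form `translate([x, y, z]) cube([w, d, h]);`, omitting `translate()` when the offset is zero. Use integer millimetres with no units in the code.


translate([143, 444, 646]) cube([1689, 899, 47]);
translate([193, 494, 0]) cube([44, 44, 646]);
translate([1738, 494, 0]) cube([44, 44, 646]);
translate([193, 1249, 0]) cube([44, 44, 646]);
translate([1738, 1249, 0]) cube([44, 44, 646]);
translate([237, 494, 551]) cube([1501, 44, 95]);
translate([237, 1249, 551]) cube([1501, 44, 95]);
translate([193, 538, 551]) cube([44, 711, 95]);
translate([1738, 538, 551]) cube([44, 711, 95]);


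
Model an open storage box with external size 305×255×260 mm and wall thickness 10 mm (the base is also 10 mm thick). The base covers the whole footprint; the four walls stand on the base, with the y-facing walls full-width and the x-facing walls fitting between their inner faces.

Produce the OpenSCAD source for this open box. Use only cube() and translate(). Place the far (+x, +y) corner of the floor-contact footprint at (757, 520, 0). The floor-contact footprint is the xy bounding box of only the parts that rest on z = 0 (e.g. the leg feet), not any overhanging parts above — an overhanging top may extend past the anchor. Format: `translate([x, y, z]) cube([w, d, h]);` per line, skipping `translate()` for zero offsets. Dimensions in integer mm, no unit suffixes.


translate([452, 265, 0]) cube([305, 255, 10]);
translate([452, 265, 10]) cube([305, 10, 250]);
translate([452, 510, 10]) cube([305, 10, 250]);
translate([452, 275, 10]) cube([10, 235, 250]);
translate([747, 275, 10]) cube([10, 235, 250]);


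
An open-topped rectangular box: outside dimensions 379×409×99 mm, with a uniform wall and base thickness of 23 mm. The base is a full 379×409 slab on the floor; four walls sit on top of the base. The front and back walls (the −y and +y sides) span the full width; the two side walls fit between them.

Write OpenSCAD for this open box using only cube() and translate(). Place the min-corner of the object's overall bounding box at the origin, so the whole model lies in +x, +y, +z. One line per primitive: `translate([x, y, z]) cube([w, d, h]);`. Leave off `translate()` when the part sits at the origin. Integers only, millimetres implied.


cube([379, 409, 23]);
translate([0, 0, 23]) cube([379, 23, 76]);
translate([0, 386, 23]) cube([379, 23, 76]);
translate([0, 23, 23]) cube([23, 363, 76]);
translate([356, 23, 23]) cube([23, 363, 76]);


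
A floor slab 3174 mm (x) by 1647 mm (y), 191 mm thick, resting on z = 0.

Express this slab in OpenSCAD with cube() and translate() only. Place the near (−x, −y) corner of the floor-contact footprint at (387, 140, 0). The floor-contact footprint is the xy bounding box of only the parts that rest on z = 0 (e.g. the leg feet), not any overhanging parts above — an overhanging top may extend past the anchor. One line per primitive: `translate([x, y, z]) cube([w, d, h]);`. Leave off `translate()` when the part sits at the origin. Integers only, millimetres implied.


translate([387, 140, 0]) cube([3174, 1647, 191]);


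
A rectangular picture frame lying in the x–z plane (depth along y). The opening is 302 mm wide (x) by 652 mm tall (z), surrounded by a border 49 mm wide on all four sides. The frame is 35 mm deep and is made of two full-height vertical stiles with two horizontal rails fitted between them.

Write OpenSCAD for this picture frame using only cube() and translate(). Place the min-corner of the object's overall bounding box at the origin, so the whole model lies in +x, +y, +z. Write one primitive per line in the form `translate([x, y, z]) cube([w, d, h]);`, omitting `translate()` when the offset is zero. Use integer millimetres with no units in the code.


cube([49, 35, 750]);
translate([351, 0, 0]) cube([49, 35, 750]);
translate([49, 0, 0]) cube([302, 35, 49]);
translate([49, 0, 701]) cube([302, 35, 49]);


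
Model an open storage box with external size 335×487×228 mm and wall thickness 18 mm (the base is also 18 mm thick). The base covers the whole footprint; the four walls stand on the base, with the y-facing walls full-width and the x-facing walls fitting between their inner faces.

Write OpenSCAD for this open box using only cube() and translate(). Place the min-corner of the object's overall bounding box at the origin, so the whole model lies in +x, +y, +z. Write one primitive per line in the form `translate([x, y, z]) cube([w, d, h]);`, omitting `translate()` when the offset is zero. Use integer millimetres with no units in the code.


cube([335, 487, 18]);
translate([0, 0, 18]) cube([335, 18, 210]);
translate([0, 469, 18]) cube([335, 18, 210]);
translate([0, 18, 18]) cube([18, 451, 210]);
translate([317, 18, 18]) cube([18, 451, 210]);


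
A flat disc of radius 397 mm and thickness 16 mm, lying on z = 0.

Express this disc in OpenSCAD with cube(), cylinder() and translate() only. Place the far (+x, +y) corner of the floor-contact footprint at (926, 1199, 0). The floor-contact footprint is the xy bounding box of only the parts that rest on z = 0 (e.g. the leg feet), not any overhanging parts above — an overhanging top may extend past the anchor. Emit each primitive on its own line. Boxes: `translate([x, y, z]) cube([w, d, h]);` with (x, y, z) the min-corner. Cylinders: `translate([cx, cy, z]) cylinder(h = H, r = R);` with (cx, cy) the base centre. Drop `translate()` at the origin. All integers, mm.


translate([529, 802, 0]) cylinder(h = 16, r = 397);


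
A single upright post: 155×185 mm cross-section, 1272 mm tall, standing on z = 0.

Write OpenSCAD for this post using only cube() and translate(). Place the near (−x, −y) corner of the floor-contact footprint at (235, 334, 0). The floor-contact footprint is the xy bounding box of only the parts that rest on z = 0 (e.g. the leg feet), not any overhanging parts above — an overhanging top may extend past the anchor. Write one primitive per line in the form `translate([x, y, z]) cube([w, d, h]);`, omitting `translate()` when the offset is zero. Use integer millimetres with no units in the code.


translate([235, 334, 0]) cube([155, 185, 1272]);


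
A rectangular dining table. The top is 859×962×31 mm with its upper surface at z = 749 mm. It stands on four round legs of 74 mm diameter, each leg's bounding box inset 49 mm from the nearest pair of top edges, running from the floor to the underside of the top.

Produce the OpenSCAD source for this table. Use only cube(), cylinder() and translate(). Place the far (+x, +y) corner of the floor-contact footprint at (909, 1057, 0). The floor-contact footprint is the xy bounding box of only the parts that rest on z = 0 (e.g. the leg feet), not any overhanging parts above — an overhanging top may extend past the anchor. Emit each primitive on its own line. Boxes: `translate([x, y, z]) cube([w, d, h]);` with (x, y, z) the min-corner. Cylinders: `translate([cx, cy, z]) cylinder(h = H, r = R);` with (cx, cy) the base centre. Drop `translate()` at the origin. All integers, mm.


// leg_h = 749 - 31 = 718
translate([99, 144, 718]) cube([859, 962, 31]);
translate([185, 230, 0]) cylinder(h = 718, r = 37);
translate([872, 230, 0]) cylinder(h = 718, r = 37);
translate([185, 1020, 0]) cylinder(h = 718, r = 37);
translate([872, 1020, 0]) cylinder(h = 718, r = 37);


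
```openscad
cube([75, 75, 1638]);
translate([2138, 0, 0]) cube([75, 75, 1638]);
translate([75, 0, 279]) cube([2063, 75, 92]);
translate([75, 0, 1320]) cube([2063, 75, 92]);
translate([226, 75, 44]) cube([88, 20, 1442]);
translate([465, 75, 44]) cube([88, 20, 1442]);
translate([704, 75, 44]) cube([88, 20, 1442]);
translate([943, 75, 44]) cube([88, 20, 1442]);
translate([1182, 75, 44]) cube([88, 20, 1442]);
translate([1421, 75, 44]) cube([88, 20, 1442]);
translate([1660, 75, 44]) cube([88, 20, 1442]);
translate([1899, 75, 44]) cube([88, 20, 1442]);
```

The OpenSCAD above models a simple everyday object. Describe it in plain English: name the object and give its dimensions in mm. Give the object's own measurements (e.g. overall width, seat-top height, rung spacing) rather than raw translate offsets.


A fence section. Two 75×75 mm posts, 1638 mm tall, stand on the floor with a clear span of 2063 mm between their inner faces. Two horizontal rails of 75×92 mm section span the gap between the posts with their undersides at z = 279 mm and z = 1320 mm, flush with the posts' −y face. 8 pickets, each 88 mm wide, 20 mm thick and 1442 mm tall, are fixed to the +y face of the rails with their bottoms at z = 44 mm, spaced across the span with a 151 mm gap after the −x post and between neighbouring pickets and before the +x post.


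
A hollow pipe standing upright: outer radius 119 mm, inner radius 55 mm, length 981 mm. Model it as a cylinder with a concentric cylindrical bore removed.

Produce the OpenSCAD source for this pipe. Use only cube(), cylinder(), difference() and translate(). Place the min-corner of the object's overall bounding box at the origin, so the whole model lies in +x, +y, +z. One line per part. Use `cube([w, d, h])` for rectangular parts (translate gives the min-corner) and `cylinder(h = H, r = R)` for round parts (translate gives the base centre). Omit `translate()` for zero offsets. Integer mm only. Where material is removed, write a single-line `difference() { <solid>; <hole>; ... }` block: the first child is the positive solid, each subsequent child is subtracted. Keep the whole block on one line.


difference() { translate([119, 119, 0]) cylinder(h = 981, r = 119); translate([119, 119, 0]) cylinder(h = 981, r = 55); }


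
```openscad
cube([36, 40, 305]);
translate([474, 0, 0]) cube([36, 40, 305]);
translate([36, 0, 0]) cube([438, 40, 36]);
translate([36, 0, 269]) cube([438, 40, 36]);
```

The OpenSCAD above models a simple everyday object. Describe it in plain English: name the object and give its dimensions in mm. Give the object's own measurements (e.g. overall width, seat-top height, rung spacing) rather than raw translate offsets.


A rectangular picture frame lying in the x–z plane (depth along y). The opening is 438 mm wide (x) by 233 mm tall (z), surrounded by a border 36 mm wide on all four sides. The frame is 40 mm deep and is made of two full-height vertical stiles with two horizontal rails fitted between them.


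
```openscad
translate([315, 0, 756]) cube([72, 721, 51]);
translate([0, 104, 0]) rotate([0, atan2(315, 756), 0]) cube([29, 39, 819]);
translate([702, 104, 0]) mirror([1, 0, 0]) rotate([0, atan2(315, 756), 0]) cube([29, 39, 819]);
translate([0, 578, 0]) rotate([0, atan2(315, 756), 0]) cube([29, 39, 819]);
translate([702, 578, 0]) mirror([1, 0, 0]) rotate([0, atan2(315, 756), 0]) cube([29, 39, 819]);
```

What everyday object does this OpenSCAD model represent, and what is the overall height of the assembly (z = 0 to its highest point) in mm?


A sawhorse. The overall height is 807 mm.

A beam across two mirrored pairs of raked legs — a sawhorse. The beam's underside is at z = 756 (matching the legs' vertical rise in atan2(315, 756)) and the beam is 51 mm tall, so its top is at 756 + 51 = 807 mm. The raked legs top out at the beam's underside, so that is the highest point.


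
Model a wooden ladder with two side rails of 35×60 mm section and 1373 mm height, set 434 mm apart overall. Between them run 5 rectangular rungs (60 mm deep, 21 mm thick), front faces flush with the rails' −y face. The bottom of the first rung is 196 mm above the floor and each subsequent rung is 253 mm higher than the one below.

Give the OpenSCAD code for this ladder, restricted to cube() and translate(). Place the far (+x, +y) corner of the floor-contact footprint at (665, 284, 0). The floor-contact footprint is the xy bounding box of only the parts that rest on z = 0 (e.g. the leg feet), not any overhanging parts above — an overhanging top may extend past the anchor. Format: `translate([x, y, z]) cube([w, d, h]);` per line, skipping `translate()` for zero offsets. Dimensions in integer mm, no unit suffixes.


translate([231, 224, 0]) cube([35, 60, 1373]);
translate([630, 224, 0]) cube([35, 60, 1373]);
translate([266, 224, 196]) cube([364, 60, 21]);
translate([266, 224, 449]) cube([364, 60, 21]);
translate([266, 224, 702]) cube([364, 60, 21]);
translate([266, 224, 955]) cube([364, 60, 21]);
translate([266, 224, 1208]) cube([364, 60, 21]);


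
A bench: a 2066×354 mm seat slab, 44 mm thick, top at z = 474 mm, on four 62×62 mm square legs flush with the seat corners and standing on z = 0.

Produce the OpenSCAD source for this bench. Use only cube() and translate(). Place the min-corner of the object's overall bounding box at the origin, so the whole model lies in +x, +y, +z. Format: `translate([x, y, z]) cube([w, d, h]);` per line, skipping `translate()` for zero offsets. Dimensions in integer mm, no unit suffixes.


translate([0, 0, 430]) cube([2066, 354, 44]);
cube([62, 62, 430]);
translate([0, 292, 0]) cube([62, 62, 430]);
translate([2004, 0, 0]) cube([62, 62, 430]);
translate([2004, 292, 0]) cube([62, 62, 430]);


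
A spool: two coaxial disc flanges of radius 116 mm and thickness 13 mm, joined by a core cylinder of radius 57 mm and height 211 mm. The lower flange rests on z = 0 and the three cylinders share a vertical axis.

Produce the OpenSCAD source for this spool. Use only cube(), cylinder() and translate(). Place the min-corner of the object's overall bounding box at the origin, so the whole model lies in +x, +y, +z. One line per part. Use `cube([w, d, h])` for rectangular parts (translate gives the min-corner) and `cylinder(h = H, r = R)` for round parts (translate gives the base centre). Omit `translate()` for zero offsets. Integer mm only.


translate([116, 116, 0]) cylinder(h = 13, r = 116);
translate([116, 116, 13]) cylinder(h = 211, r = 57);
translate([116, 116, 224]) cylinder(h = 13, r = 116);


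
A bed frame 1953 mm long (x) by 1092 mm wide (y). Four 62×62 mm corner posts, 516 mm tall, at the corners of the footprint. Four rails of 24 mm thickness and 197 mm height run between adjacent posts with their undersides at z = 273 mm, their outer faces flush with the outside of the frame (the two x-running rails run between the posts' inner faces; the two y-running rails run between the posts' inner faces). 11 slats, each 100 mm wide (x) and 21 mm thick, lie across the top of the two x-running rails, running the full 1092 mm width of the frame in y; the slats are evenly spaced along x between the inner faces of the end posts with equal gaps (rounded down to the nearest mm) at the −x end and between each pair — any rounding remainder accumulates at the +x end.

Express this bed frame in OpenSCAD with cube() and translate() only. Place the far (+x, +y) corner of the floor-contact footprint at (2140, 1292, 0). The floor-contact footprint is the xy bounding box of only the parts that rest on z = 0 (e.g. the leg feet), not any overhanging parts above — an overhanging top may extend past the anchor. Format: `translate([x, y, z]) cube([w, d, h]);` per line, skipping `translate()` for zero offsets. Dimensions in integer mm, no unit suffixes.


translate([187, 200, 0]) cube([62, 62, 516]);
translate([187, 1230, 0]) cube([62, 62, 516]);
translate([2078, 200, 0]) cube([62, 62, 516]);
translate([2078, 1230, 0]) cube([62, 62, 516]);
translate([249, 200, 273]) cube([1829, 24, 197]);
translate([249, 1268, 273]) cube([1829, 24, 197]);
translate([187, 262, 273]) cube([24, 968, 197]);
translate([2116, 262, 273]) cube([24, 968, 197]);
translate([309, 200, 470]) cube([100, 1092, 21]);
translate([469, 200, 470]) cube([100, 1092, 21]);
translate([629, 200, 470]) cube([100, 1092, 21]);
translate([789, 200, 470]) cube([100, 1092, 21]);
translate([949, 200, 470]) cube([100, 1092, 21]);
translate([1109, 200, 470]) cube([100, 1092, 21]);
translate([1269, 200, 470]) cube([100, 1092, 21]);
translate([1429, 200, 470]) cube([100, 1092, 21]);
translate([1589, 200, 470]) cube([100, 1092, 21]);
translate([1749, 200, 470]) cube([100, 1092, 21]);
translate([1909, 200, 470]) cube([100, 1092, 21]);


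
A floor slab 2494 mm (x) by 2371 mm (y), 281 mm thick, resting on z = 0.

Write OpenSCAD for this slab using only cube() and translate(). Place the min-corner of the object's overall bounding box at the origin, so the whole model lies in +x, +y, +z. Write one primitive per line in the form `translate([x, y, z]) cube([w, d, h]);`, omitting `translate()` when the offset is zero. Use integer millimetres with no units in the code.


cube([2494, 2371, 281]);


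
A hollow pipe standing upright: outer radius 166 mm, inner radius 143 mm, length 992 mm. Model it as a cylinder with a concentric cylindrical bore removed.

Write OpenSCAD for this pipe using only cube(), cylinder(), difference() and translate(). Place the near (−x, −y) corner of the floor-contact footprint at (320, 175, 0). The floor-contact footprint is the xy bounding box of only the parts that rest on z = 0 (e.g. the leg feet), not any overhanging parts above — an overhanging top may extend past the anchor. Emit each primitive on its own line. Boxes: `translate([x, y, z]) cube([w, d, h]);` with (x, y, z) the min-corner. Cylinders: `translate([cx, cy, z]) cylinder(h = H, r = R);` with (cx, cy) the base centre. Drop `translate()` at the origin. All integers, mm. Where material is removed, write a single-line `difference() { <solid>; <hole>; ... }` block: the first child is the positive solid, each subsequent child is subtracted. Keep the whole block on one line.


difference() { translate([486, 341, 0]) cylinder(h = 992, r = 166); translate([486, 341, 0]) cylinder(h = 992, r = 143); }


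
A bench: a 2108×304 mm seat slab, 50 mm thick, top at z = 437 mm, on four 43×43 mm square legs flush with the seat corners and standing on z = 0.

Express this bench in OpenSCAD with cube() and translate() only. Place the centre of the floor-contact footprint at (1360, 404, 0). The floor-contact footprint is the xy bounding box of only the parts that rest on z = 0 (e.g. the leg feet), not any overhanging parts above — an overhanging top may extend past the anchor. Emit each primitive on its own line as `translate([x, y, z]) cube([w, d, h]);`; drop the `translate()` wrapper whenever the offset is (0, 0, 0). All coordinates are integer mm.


// leg_h = 437 − 50 = 387
translate([306, 252, 387]) cube([2108, 304, 50]);
translate([306, 252, 0]) cube([43, 43, 387]);
translate([306, 513, 0]) cube([43, 43, 387]);
translate([2371, 252, 0]) cube([43, 43, 387]);
translate([2371, 513, 0]) cube([43, 43, 387]);


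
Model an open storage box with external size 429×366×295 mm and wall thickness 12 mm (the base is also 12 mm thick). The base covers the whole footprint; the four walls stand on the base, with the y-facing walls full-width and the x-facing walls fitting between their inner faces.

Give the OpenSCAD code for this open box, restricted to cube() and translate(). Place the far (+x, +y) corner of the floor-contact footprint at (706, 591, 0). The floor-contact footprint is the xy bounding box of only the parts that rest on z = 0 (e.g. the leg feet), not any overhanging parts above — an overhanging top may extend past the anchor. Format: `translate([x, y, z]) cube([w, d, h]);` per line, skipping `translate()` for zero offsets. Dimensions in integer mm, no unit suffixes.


translate([277, 225, 0]) cube([429, 366, 12]);
translate([277, 225, 12]) cube([429, 12, 283]);
translate([277, 579, 12]) cube([429, 12, 283]);
translate([277, 237, 12]) cube([12, 342, 283]);
translate([694, 237, 12]) cube([12, 342, 283]);


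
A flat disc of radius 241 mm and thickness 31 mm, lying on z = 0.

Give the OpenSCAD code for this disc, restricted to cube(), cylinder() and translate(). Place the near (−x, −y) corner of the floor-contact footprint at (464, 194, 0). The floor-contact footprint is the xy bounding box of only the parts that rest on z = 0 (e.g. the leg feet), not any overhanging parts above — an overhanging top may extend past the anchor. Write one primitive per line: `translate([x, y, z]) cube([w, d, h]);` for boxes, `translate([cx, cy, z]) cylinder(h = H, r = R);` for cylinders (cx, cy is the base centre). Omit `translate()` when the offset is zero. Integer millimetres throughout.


translate([705, 435, 0]) cylinder(h = 31, r = 241);


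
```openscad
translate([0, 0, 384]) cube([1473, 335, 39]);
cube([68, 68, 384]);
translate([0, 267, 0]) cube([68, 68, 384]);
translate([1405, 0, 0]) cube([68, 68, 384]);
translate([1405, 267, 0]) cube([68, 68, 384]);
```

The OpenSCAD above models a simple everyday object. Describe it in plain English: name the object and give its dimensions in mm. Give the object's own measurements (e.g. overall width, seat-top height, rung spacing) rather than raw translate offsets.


A long wooden bench with a 1473 mm (x) × 335 mm (y) seat, 39 mm thick, its top surface 423 mm above the floor. Four 68 mm square legs at the seat corners, flush with the edges, run from z = 0 to the seat underside.


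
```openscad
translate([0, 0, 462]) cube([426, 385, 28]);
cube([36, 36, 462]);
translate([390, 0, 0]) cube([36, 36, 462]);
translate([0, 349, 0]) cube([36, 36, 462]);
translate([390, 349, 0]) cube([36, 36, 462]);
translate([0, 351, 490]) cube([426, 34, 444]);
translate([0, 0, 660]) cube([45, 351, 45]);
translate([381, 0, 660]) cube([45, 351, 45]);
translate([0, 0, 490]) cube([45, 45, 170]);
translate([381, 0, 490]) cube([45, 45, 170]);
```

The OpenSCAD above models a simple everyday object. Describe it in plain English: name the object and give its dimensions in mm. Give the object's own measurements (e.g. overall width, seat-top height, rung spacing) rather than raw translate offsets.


A chair. The seat is a 426×385×28 mm slab with its top at z = 490 mm, on four 36×36 mm corner legs (flush with the seat edges, standing on z = 0). A flat backrest 34 mm thick, 444 mm tall, spans the full seat width and rises from the seat top along its +y edge, rear face flush with the rear of the seat. Two armrests of 45×45 mm section run along each side from the seat's front edge to the front of the backrest, top faces 215 mm above the seat top and outer faces flush with the seat's x-edges; a 45×45 mm post under the front of each armrest stands on the seat at the front corner.
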